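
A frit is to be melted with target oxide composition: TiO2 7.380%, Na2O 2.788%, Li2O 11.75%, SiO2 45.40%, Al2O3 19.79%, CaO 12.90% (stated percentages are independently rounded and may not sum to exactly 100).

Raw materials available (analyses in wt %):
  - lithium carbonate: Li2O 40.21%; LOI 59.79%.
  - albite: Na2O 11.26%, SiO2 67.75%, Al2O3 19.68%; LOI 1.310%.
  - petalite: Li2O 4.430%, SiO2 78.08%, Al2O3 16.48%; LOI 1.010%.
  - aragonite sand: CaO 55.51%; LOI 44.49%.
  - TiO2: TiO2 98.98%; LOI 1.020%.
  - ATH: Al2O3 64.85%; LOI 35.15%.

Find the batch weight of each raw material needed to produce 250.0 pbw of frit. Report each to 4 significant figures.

The whole derivation carries exact precision end to end; mid-chain values are printed rounded to four significant figures as written. Each reported result is rounded a single time. Derived quantities, including LOI, net glass mass, six oxide percentages, yield, the totals, are carried from the batch weights on 250.0 pbw of glass at full float precision, precisely as stated by the problem or answer text.
Target masses of each oxide per 250.0 pbw frit:
  TiO2: 7.380% × 250.0 = 18.45 pbw
  Na2O: 2.788% × 250.0 = 6.970 pbw
  Li2O: 11.75% × 250.0 = 29.38 pbw
  SiO2: 45.40% × 250.0 = 113.5 pbw
  Al2O3: 19.79% × 250.0 = 49.48 pbw
  CaO: 12.90% × 250.0 = 32.25 pbw
Balance tally, oxide-wise, with the batch weights as given, for the quoted basis mass (each sum matches its target mass net of answer rounding effects):
  TiO2: 18.64·0.9898 = 18.45 pbw (target 18.45 pbw)
  Na2O: 61.90·0.1126 = 6.970 pbw (target 6.970 pbw)
  Li2O: 62.96·0.4021 + 91.65·0.04430 = 29.38 pbw (target 29.38 pbw)
  SiO2: 61.90·0.6775 + 91.65·0.7808 = 113.5 pbw (target 113.5 pbw)
  Al2O3: 61.90·0.1968 + 91.65·0.1648 + 34.22·0.6485 = 49.48 pbw (target 49.48 pbw)
  CaO: 58.10·0.5551 = 32.25 pbw (target 32.25 pbw)
Glass-mass closure: batch total minus LOI = 250.0 pbw (oxide target masses add up to 250.0 pbw; against the stated basis, 250.0 pbw — any gap is answer rounding).
Adding the batch up: Σ batch = 327.5 pbw; LOI loss = Σ batch·LOI = 77.45 pbw; as yield: glass ÷ batch → 76.35%.

Batch per 250.0 pbw frit:
  lithium carbonate: 62.96 pbw
  albite: 61.90 pbw
  petalite: 91.65 pbw
  aragonite sand: 58.10 pbw
  TiO2: 18.64 pbw
  ATH: 34.22 pbw
Total batch = 327.5 pbw; LOI loss = 77.45 pbw; yield = 76.35%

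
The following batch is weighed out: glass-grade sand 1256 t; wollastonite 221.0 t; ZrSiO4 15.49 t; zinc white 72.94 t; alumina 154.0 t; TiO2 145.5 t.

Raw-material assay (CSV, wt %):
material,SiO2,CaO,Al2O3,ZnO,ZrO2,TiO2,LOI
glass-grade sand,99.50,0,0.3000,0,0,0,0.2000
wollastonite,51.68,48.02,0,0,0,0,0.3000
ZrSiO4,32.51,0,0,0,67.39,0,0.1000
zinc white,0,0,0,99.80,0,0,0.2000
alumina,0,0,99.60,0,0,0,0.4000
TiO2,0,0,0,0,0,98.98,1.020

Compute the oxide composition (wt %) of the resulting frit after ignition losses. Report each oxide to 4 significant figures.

The working math runs at exact precision end to end; the intermediate values are rounded to 4 significant digits wherever printed; each reported value receives exactly one rounding — derived quantities, which include six oxide percentages, net glass mass, totals, LOI, the yield, are carried in full precision, as they appear in the problem or answer text, starting from the weights on 1859 t of glass.
What the batch supplies per oxide:
  SiO2: 1256·0.9950 + 221.0·0.5168 + 15.49·0.3251 = 1369 t
  CaO: 221.0·0.4802 = 106.1 t
  Al2O3: 1256·0.003000 + 154.0·0.9960 = 157.2 t
  ZnO: 72.94·0.9980 = 72.79 t
  ZrO2: 15.49·0.6739 = 10.44 t
  TiO2: 145.5·0.9898 = 144.0 t
LOI: 1256·0.002000 + 221.0·0.003000 + 15.49·0.001000 + 72.94·0.002000 + 154.0·0.004000 + 145.5·0.01020 = 5.436 t
Net of LOI, the glass mass = 1865 − 5.436 = 1859 t (= Σ oxide masses)
wt % = 100 × oxide mass / glass mass

Glass mass = 1859 t (batch 1865 − LOI 5.436).
Composition: SiO2 73.62%, CaO 5.707%, Al2O3 8.451%, ZnO 3.915%, ZrO2 0.5614%, TiO2 7.745%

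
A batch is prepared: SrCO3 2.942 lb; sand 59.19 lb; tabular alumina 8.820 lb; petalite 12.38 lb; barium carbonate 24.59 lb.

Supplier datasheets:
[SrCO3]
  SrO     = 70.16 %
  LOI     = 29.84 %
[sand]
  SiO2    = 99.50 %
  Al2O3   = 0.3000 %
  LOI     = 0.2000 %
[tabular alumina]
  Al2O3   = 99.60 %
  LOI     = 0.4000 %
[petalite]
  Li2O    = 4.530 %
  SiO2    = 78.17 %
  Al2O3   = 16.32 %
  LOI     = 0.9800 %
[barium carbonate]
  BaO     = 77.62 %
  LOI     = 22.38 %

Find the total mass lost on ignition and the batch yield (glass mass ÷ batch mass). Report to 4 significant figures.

LOI loss = 6.656 lb; glass = 101.3 lb; yield = 93.83%

All arithmetic holds full precision in all steps; working values are printed, with 4-significant-digit rounding, within the worked lines. Every reported figure is rounded a single time; all derived quantities, including glass mass, five oxide percentages, ignition loss, yield, the totals, are carried starting from the weights for 101.3 lb of glass at exact precision, precisely as stated by either problem or answer.
LOI of each material in turn:
  SrCO3: 2.942 × 0.2984 = 0.8779 lb
  sand: 59.19 × 0.002000 = 0.1184 lb
  tabular alumina: 8.820 × 0.004000 = 0.03528 lb
  petalite: 12.38 × 0.009800 = 0.1213 lb
  barium carbonate: 24.59 × 0.2238 = 5.503 lb
Total LOI = 6.656 lb
Glass = batch − LOI = 107.9 − 6.656 = 101.3 lb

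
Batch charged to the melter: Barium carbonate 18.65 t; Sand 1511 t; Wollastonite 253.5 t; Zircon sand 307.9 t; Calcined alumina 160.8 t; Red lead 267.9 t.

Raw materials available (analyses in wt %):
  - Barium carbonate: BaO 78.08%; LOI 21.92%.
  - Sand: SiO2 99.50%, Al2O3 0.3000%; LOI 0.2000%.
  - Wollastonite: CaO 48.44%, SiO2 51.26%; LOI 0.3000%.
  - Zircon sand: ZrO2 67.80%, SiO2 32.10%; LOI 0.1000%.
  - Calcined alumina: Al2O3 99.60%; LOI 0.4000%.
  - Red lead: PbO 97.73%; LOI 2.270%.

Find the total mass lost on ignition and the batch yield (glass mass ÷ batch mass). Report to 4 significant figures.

LOI loss = 14.90 t; glass = 2505 t; yield = 99.41%

In-progress results are printed, with 4-significant-digit rounding, across the worked steps; every computation keeps full float precision end to end; each reported result takes exactly one rounding — the derived quantities (glass mass, the yield, totals, the six compositions, LOI) are computed from the batch weights for 2505 t of glass in full float precision exactly as shown in the problem or the answer.
Ignition loss by material:
  Barium carbonate: 18.65 × 0.2192 = 4.088 t
  Sand: 1511 × 0.002000 = 3.022 t
  Wollastonite: 253.5 × 0.003000 = 0.7605 t
  Zircon sand: 307.9 × 0.001000 = 0.3079 t
  Calcined alumina: 160.8 × 0.004000 = 0.6432 t
  Red lead: 267.9 × 0.02270 = 6.081 t
Total LOI = 14.90 t
Glass = batch − LOI = 2520 − 14.90 = 2505 t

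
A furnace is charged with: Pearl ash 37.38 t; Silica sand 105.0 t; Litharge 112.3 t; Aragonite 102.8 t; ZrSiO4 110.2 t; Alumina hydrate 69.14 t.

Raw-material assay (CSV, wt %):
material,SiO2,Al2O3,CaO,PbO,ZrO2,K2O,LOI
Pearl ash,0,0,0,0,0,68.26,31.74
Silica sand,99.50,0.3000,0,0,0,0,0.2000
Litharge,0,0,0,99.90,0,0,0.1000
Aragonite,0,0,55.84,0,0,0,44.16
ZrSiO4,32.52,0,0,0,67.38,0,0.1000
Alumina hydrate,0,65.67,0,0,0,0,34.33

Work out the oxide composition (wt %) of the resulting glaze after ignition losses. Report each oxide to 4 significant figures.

Full precision is maintained from start to finish; mid-chain values are printed rounded to four significant figures at each printed step; each reported value takes just one rounding; all derived quantities are re-derived in exact precision (yield, the totals, six oxide percentages, ignition loss, glass mass) from the weighed amounts per 455.4 t of glass, precisely as stated by the problem or the answer.
What the batch supplies per oxide:
  SiO2: 105.0·0.9950 + 110.2·0.3252 = 140.3 t
  Al2O3: 105.0·0.003000 + 69.14·0.6567 = 45.72 t
  CaO: 102.8·0.5584 = 57.40 t
  PbO: 112.3·0.9990 = 112.2 t
  ZrO2: 110.2·0.6738 = 74.25 t
  K2O: 37.38·0.6826 = 25.52 t
LOI: 37.38·0.3174 + 105.0·0.002000 + 112.3·0.001000 + 102.8·0.4416 + 110.2·0.001000 + 69.14·0.3433 = 81.43 t
Glass mass = batch − LOI = 536.8 − 81.43 = 455.4 t (the oxide masses sum to this)
percent by weight: oxide/glass ×100

Glass mass = 455.4 t (batch 536.8 − LOI 81.43).
Composition: SiO2 30.81%, Al2O3 10.04%, CaO 12.61%, PbO 24.64%, ZrO2 16.31%, K2O 5.603%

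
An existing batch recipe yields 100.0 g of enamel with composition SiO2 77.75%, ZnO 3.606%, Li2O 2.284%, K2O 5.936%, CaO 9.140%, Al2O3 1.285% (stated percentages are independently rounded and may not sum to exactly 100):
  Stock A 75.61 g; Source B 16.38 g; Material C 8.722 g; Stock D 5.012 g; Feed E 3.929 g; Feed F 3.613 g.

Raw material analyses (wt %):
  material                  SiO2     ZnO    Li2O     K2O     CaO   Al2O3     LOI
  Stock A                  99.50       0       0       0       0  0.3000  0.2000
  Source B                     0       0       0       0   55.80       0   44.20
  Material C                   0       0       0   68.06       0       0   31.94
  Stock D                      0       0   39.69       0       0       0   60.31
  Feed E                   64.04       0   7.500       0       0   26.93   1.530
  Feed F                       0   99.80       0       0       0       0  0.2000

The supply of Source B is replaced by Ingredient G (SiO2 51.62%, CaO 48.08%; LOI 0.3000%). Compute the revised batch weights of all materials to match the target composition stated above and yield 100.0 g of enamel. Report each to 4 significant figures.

Revised batch per 100.0 g enamel:
  Stock A: 65.68 g
  Ingredient G: 19.01 g
  Material C: 8.722 g
  Stock D: 4.991 g
  Feed E: 4.040 g
  Feed F: 3.613 g
Total batch = 106.1 g; LOI loss = 6.053 g

All internal work holds full precision at all times — values along the way are displayed rounded off to 4 significant figures alongside each step. Each reported number takes exactly one rounding; the derived quantities (yield, the totals, glass mass, six oxide percentages, LOI) are rebuilt in exact precision from the weighed amounts per 100.0 g of glass exactly as shown in the problem or answer text.
Target masses of each oxide per 100.0 g enamel:
  SiO2: 77.75% × 100.0 = 77.75 g
  ZnO: 3.606% × 100.0 = 3.606 g
  Li2O: 2.284% × 100.0 = 2.284 g
  K2O: 5.936% × 100.0 = 5.936 g
  CaO: 9.140% × 100.0 = 9.140 g
  Al2O3: 1.285% × 100.0 = 1.285 g
A balance pass over the oxides, applying the batch weights above, against the basis in use (every target is met by its sum modulo rounding of the values):
  SiO2: 65.68·0.9950 + 19.01·0.5162 + 4.040·0.6404 = 77.75 g (target 77.75 g)
  ZnO: 3.613·0.9980 = 3.606 g (target 3.606 g)
  Li2O: 4.991·0.3969 + 4.040·0.07500 = 2.284 g (target 2.284 g)
  K2O: 8.722·0.6806 = 5.936 g (target 5.936 g)
  CaO: 19.01·0.4808 = 9.140 g (target 9.140 g)
  Al2O3: 65.68·0.003000 + 4.040·0.2693 = 1.285 g (target 1.285 g)
Auditing the glass mass value: whole batch net of LOI = 100.0 g (summing oxide targets gives 100.0 g; with the basis standing at 100.0 g — any gap is answer rounding).
Batch grand total — Σ batch = 106.1 g; Σ batch·LOI gives LOI loss = 6.053 g; the yield ratio, glass ÷ batch: 94.29%.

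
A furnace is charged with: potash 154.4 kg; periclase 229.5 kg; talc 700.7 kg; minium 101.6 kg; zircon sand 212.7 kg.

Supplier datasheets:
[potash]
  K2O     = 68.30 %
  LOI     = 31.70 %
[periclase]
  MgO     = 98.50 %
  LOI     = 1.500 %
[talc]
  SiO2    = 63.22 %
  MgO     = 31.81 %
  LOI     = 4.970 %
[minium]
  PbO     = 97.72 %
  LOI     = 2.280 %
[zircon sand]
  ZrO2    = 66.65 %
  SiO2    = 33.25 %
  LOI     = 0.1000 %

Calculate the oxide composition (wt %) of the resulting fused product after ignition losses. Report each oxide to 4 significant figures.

Mid-chain values appear, rounded to 4 significant digits, in the printout — the working math runs at full precision in all steps — every reported number is rounded a single time; all derived quantities are recomputed in full precision (net glass mass, totals, five oxide percentages, LOI, the yield) from the batch weights at 1309 kg of glass exactly as printed in problem or answer.
Per-oxide mass from batch:
  ZrO2: 212.7·0.6665 = 141.8 kg
  PbO: 101.6·0.9772 = 99.28 kg
  K2O: 154.4·0.6830 = 105.5 kg
  SiO2: 700.7·0.6322 + 212.7·0.3325 = 513.7 kg
  MgO: 229.5·0.9850 + 700.7·0.3181 = 449.0 kg
LOI: 154.4·0.3170 + 229.5·0.01500 + 700.7·0.04970 + 101.6·0.02280 + 212.7·0.001000 = 89.74 kg
Resulting glass, batch − LOI: 1399 − 89.74 = 1309 kg (= the summed oxide contributions)
oxide / glass × 100 gives the wt %

Glass mass = 1309 kg (batch 1399 − LOI 89.74).
Composition: ZrO2 10.83%, PbO 7.584%, K2O 8.055%, SiO2 39.24%, MgO 34.29%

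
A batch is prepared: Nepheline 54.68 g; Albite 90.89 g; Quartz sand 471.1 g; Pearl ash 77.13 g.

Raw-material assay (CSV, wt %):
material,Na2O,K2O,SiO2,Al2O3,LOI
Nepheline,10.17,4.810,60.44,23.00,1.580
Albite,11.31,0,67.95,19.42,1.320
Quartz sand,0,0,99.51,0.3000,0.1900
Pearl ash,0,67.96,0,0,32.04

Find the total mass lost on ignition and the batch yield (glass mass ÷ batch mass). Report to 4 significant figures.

Working values are printed, rounded to four significant figures, in the printout. All internal work carries full precision from first step to last. A single rounding produces each reported number; all derived quantities, including totals, ignition loss, glass mass, four oxide percentages, the yield, are computed from the weighed amounts for 666.1 g of glass at full precision, exactly as shown in question or answer.
LOI of each material in turn:
  Nepheline: 54.68 × 0.01580 = 0.8639 g
  Albite: 90.89 × 0.01320 = 1.200 g
  Quartz sand: 471.1 × 0.001900 = 0.8951 g
  Pearl ash: 77.13 × 0.3204 = 24.71 g
Total LOI = 27.67 g
Glass = batch − LOI = 693.8 − 27.67 = 666.1 g

LOI loss = 27.67 g; glass = 666.1 g; yield = 96.01%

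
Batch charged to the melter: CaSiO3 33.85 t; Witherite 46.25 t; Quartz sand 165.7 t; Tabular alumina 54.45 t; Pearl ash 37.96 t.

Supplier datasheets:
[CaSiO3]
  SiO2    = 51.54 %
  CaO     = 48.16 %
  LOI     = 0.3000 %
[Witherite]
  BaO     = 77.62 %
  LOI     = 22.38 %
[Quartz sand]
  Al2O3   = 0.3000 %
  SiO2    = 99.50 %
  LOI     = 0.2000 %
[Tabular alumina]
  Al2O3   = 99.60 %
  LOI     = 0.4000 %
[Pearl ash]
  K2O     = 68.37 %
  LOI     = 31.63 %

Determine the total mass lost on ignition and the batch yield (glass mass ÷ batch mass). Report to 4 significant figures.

Exact precision is kept all the way through; working values appear, rounded to four significant figures, alongside each step — a single rounding produces every reported figure. All derived quantities, including totals, net glass mass, five oxide percentages, ignition loss, yield, are computed starting from the weights on 315.2 t of glass at full float precision, as written in the problem or answer text.
Each material's LOI contribution:
  CaSiO3: 33.85 × 0.003000 = 0.1016 t
  Witherite: 46.25 × 0.2238 = 10.35 t
  Quartz sand: 165.7 × 0.002000 = 0.3314 t
  Tabular alumina: 54.45 × 0.004000 = 0.2178 t
  Pearl ash: 37.96 × 0.3163 = 12.01 t
Total LOI = 23.01 t
Glass = batch − LOI = 338.2 − 23.01 = 315.2 t

LOI loss = 23.01 t; glass = 315.2 t; yield = 93.20%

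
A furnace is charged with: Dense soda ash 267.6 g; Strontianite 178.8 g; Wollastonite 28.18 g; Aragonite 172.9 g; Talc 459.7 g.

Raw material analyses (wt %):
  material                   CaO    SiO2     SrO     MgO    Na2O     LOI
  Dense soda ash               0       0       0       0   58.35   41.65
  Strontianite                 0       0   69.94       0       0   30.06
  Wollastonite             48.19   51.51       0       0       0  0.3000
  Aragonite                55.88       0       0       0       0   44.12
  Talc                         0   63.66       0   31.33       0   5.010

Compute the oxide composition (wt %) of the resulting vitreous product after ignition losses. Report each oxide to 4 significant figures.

Glass mass = 842.6 g (batch 1107 − LOI 264.6).
Composition: CaO 13.08%, SiO2 36.45%, SrO 14.84%, MgO 17.09%, Na2O 18.53%

All internal work keeps full precision at every stage. Working values appear, rounded to four significant digits, in the working — exactly one rounding goes into each reported result; derived quantities (glass mass, the five compositions, ignition loss, the totals, the yield) are carried starting from the weights per 842.6 g of glass in exact precision as set out in problem or answer.
Mass of each oxide from the mix:
  CaO: 28.18·0.4819 + 172.9·0.5588 = 110.2 g
  SiO2: 28.18·0.5151 + 459.7·0.6366 = 307.2 g
  SrO: 178.8·0.6994 = 125.1 g
  MgO: 459.7·0.3133 = 144.0 g
  Na2O: 267.6·0.5835 = 156.1 g
LOI: 267.6·0.4165 + 178.8·0.3006 + 28.18·0.003000 + 172.9·0.4412 + 459.7·0.05010 = 264.6 g
Glass mass = batch − LOI = 1107 − 264.6 = 842.6 g (consistent with Σ oxide mass)
wt %: oxide over glass, times 100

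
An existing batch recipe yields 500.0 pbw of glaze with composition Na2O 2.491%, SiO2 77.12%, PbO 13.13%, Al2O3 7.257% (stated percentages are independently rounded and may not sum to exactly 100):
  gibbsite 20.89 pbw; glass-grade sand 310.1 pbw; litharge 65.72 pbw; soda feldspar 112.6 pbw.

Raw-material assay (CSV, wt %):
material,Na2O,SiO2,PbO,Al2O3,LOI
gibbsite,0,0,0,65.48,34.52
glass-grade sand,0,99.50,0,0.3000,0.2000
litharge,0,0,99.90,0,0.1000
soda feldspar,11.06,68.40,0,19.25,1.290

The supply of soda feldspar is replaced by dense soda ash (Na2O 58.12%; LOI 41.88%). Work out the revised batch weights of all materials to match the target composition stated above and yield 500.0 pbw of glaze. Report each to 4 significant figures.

Each numeric step maintains full float precision through every step; the intermediate values are shown, with 4-significant-figure rounding, between the steps — every reported value receives exactly one rounding. All derived quantities are recomputed at exact precision (ignition loss, four oxide percentages, glass mass, totals, the yield) using the weight values at 500.0 pbw of glass precisely as stated by the problem or answer text.
Target oxide masses per 500.0 pbw glaze:
  Na2O: 2.491% × 500.0 = 12.46 pbw
  SiO2: 77.12% × 500.0 = 385.6 pbw
  PbO: 13.13% × 500.0 = 65.65 pbw
  Al2O3: 7.257% × 500.0 = 36.28 pbw
Verifying the oxide balance with the batch weights as given, against the basis in use (summed amounts equal target values inside rounding margins):
  Na2O: 21.43·0.5812 = 12.46 pbw (target 12.46 pbw)
  SiO2: 387.5·0.9950 = 385.6 pbw (target 385.6 pbw)
  PbO: 65.72·0.9990 = 65.65 pbw (target 65.65 pbw)
  Al2O3: 53.64·0.6548 + 387.5·0.003000 = 36.29 pbw (target 36.28 pbw)
Glass-mass sanity pass: Σ batch − LOI loss = 500.0 pbw (summing oxide targets gives 500.0 pbw; the stated basis being 500.0 pbw — a pure rounding effect).
Batch grand total — Σ batch = 528.3 pbw; ignition loss, Σ(batch × LOI) = 28.33 pbw; glass ÷ batch gives a yield of 94.64%.

Revised batch per 500.0 pbw glaze:
  gibbsite: 53.64 pbw
  glass-grade sand: 387.5 pbw
  litharge: 65.72 pbw
  dense soda ash: 21.43 pbw
Total batch = 528.3 pbw; LOI loss = 28.33 pbw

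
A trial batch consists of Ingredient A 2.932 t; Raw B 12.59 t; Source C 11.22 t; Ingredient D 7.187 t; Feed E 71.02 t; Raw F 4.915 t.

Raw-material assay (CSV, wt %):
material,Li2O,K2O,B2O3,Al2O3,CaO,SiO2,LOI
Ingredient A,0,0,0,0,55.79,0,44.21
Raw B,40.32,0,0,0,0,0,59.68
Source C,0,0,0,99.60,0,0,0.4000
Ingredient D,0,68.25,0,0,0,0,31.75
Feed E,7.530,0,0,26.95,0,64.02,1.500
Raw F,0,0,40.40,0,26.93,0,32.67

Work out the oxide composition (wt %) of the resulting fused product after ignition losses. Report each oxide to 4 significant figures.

The whole derivation holds full float precision through the solve — values along the way are shown rounded to four significant digits at each printed step. Each reported number sees exactly one rounding — all derived quantities, which include LOI, totals, glass mass, six oxide percentages, the yield, are re-derived at full float precision, exactly as shown in question or answer, using the weight values per 96.06 t of glass.
Delivered oxide masses:
  Li2O: 12.59·0.4032 + 71.02·0.07530 = 10.42 t
  K2O: 7.187·0.6825 = 4.905 t
  B2O3: 4.915·0.4040 = 1.986 t
  Al2O3: 11.22·0.9960 + 71.02·0.2695 = 30.32 t
  CaO: 2.932·0.5579 + 4.915·0.2693 = 2.959 t
  SiO2: 71.02·0.6402 = 45.47 t
LOI: 2.932·0.4421 + 12.59·0.5968 + 11.22·0.004000 + 7.187·0.3175 + 71.02·0.01500 + 4.915·0.3267 = 13.81 t
Glass = total batch minus LOI = 109.9 − 13.81 = 96.06 t (= Σ oxide masses)
oxide / glass × 100 gives the wt %

Glass mass = 96.06 t (batch 109.9 − LOI 13.81).
Composition: Li2O 10.85%, K2O 5.107%, B2O3 2.067%, Al2O3 31.56%, CaO 3.081%, SiO2 47.33%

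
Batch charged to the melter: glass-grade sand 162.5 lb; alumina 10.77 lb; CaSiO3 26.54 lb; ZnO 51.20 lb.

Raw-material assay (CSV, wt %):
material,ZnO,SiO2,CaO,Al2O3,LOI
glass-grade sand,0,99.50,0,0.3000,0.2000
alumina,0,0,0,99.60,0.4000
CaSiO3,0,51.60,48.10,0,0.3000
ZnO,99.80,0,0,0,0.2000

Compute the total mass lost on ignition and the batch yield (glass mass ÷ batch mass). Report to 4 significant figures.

Rounding to 4 significant digits applies to every in-between result as printed. Every computation runs at full float precision in every operation. A single rounding yields every reported number — all derived quantities (net glass mass, ignition loss, four oxide percentages, the totals, yield) are rebuilt from the weighed amounts at 250.5 lb of glass in full precision precisely as stated by the problem or the answer.
Per-material ignition loss:
  glass-grade sand: 162.5 × 0.002000 = 0.3250 lb
  alumina: 10.77 × 0.004000 = 0.04308 lb
  CaSiO3: 26.54 × 0.003000 = 0.07962 lb
  ZnO: 51.20 × 0.002000 = 0.1024 lb
Total LOI = 0.5501 lb
Glass = batch − LOI = 251.0 − 0.5501 = 250.5 lb

LOI loss = 0.5501 lb; glass = 250.5 lb; yield = 99.78%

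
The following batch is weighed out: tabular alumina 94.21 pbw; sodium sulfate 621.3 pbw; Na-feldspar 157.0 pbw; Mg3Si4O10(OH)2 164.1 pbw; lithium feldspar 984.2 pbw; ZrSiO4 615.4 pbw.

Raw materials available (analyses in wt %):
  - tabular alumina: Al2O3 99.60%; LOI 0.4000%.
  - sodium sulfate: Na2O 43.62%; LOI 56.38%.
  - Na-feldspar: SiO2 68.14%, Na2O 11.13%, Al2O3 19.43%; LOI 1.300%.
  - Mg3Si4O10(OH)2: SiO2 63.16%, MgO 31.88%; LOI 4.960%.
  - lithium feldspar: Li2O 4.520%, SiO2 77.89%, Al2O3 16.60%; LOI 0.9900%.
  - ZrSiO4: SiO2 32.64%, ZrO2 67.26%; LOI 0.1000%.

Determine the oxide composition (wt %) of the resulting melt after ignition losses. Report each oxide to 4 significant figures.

Glass mass = 2265 pbw (batch 2636 − LOI 371.2).
Composition: Li2O 1.964%, SiO2 52.01%, ZrO2 18.27%, Na2O 12.74%, MgO 2.310%, Al2O3 12.70%

In-progress results are printed with 4-significant-digit rounding on the page; all internal work carries full float precision through every step; each reported number takes just one rounding. All derived quantities, which include totals, the six compositions, the yield, glass mass, LOI, are recomputed in exact precision, as they appear in either problem or answer, starting from the weights at 2265 pbw of glass.
Oxide-by-oxide delivered mass:
  Li2O: 984.2·0.04520 = 44.49 pbw
  SiO2: 157.0·0.6814 + 164.1·0.6316 + 984.2·0.7789 + 615.4·0.3264 = 1178 pbw
  ZrO2: 615.4·0.6726 = 413.9 pbw
  Na2O: 621.3·0.4362 + 157.0·0.1113 = 288.5 pbw
  MgO: 164.1·0.3188 = 52.32 pbw
  Al2O3: 94.21·0.9960 + 157.0·0.1943 + 984.2·0.1660 = 287.7 pbw
LOI: 94.21·0.004000 + 621.3·0.5638 + 157.0·0.01300 + 164.1·0.04960 + 984.2·0.009900 + 615.4·0.001000 = 371.2 pbw
Glass mass = batch − LOI = 2636 − 371.2 = 2265 pbw (the oxide masses sum to this)
wt %: oxide over glass, times 100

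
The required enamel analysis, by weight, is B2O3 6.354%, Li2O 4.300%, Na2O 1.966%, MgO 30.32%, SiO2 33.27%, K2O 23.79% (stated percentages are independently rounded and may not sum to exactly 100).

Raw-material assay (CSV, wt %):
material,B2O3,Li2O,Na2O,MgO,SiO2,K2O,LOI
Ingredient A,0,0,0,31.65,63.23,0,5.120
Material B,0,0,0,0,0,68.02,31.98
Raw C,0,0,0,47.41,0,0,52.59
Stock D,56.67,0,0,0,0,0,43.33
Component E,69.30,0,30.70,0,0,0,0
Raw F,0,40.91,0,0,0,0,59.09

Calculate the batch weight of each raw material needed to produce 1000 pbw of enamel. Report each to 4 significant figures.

All internal work runs at full precision at all times; in-progress results are shown (rounded to 4 significant figures) in the printout — every reported result is rounded exactly once. Derived quantities, which include totals, six oxide percentages, net glass mass, LOI, the yield, are carried at full float precision, as written in question or answer, using the weight values per 1000 pbw of glass.
Target masses of each oxide per 1000 pbw enamel:
  B2O3: 6.354% × 1000 = 63.54 pbw
  Li2O: 4.300% × 1000 = 43.00 pbw
  Na2O: 1.966% × 1000 = 19.66 pbw
  MgO: 30.32% × 1000 = 303.2 pbw
  SiO2: 33.27% × 1000 = 332.7 pbw
  K2O: 23.79% × 1000 = 237.9 pbw
Per-oxide balance check working from each reported weight, versus the basis set out (each sum matches its target mass net of answer rounding effects):
  B2O3: 33.81·0.5667 + 64.04·0.6930 = 63.54 pbw (target 63.54 pbw)
  Li2O: 105.1·0.4091 = 43.00 pbw (target 43.00 pbw)
  Na2O: 64.04·0.3070 = 19.66 pbw (target 19.66 pbw)
  MgO: 526.2·0.3165 + 288.3·0.4741 = 303.2 pbw (target 303.2 pbw)
  SiO2: 526.2·0.6323 = 332.7 pbw (target 332.7 pbw)
  K2O: 349.8·0.6802 = 237.9 pbw (target 237.9 pbw)
Glass-mass bookkeeping: batch total minus LOI = 1000 pbw (targets for the oxides total 1000 pbw; against the stated basis, 1000 pbw — a pure rounding effect).
Batch total: Σ batch = 1367 pbw; LOI removed, Σ of batch·LOI: 367.2 pbw; yield: glass divided by total = 73.14%.

Batch per 1000 pbw enamel:
  Ingredient A: 526.2 pbw
  Material B: 349.8 pbw
  Raw C: 288.3 pbw
  Stock D: 33.81 pbw
  Component E: 64.04 pbw
  Raw F: 105.1 pbw
Total batch = 1367 pbw; LOI loss = 367.2 pbw; yield = 73.14%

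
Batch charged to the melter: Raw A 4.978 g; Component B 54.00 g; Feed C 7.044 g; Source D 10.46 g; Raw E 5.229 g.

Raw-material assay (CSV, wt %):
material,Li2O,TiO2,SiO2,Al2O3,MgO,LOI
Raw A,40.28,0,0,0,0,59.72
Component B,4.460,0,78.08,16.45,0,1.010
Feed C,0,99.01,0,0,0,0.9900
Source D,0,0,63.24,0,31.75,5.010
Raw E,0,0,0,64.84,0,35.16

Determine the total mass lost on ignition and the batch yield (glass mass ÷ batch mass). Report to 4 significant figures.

All arithmetic maintains exact precision from first step to last — mid-chain values appear (rounded to 4 significant digits) at each printed step. Every reported value carries a single rounding. The derived quantities (the yield, net glass mass, the totals, the five compositions, ignition loss) are recomputed at exact precision using the weight values for 75.76 g of glass exactly as printed in question or answer.
Material-by-material LOI:
  Raw A: 4.978 × 0.5972 = 2.973 g
  Component B: 54.00 × 0.01010 = 0.5454 g
  Feed C: 7.044 × 0.009900 = 0.06974 g
  Source D: 10.46 × 0.05010 = 0.5240 g
  Raw E: 5.229 × 0.3516 = 1.839 g
Total LOI = 5.951 g
Glass = batch − LOI = 81.71 − 5.951 = 75.76 g

LOI loss = 5.951 g; glass = 75.76 g; yield = 92.72%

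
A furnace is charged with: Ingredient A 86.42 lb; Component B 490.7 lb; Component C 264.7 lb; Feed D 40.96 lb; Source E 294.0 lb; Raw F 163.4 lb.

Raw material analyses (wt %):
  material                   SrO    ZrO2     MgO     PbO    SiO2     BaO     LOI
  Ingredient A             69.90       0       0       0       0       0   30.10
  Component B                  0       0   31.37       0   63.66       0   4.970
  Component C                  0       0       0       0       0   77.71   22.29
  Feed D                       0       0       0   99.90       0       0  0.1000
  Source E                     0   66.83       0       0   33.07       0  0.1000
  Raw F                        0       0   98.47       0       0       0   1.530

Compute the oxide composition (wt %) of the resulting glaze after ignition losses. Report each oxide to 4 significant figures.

Glass mass = 1228 lb (batch 1340 − LOI 112.2).
Composition: SrO 4.919%, ZrO2 16.00%, MgO 25.64%, PbO 3.332%, SiO2 33.36%, BaO 16.75%

All arithmetic keeps exact precision from first step to last. Working values are shown with 4-significant-figure rounding on the page; each reported number takes a single rounding; the derived quantities (LOI, glass mass, the six compositions, the yield, the totals) are carried at exact precision starting from the weights for 1228 lb of glass, as given in either problem or answer.
Delivered oxide masses:
  SrO: 86.42·0.6990 = 60.41 lb
  ZrO2: 294.0·0.6683 = 196.5 lb
  MgO: 490.7·0.3137 + 163.4·0.9847 = 314.8 lb
  PbO: 40.96·0.9990 = 40.92 lb
  SiO2: 490.7·0.6366 + 294.0·0.3307 = 409.6 lb
  BaO: 264.7·0.7771 = 205.7 lb
LOI: 86.42·0.3010 + 490.7·0.04970 + 264.7·0.2229 + 40.96·0.001000 + 294.0·0.001000 + 163.4·0.01530 = 112.2 lb
Glass mass = batch − LOI = 1340 − 112.2 = 1228 lb (consistent with Σ oxide mass)
wt %: oxide over glass, times 100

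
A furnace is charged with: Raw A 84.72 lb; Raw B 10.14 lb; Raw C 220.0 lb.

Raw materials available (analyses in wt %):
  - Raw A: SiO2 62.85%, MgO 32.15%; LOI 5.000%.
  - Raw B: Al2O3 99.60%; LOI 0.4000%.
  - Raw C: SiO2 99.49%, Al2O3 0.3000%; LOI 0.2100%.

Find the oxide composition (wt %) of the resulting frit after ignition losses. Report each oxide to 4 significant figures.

The whole derivation runs at full precision in every operation; the intermediate values are shown, rounded to four significant digits, across the worked steps. A single rounding yields every reported figure; derived quantities are recomputed in exact precision (the yield, three oxide percentages, glass mass, totals, LOI) from the batch weights for 310.1 lb of glass, exactly as shown in either problem or answer.
Delivered oxide masses:
  SiO2: 84.72·0.6285 + 220.0·0.9949 = 272.1 lb
  MgO: 84.72·0.3215 = 27.24 lb
  Al2O3: 10.14·0.9960 + 220.0·0.003000 = 10.76 lb
LOI: 84.72·0.05000 + 10.14·0.004000 + 220.0·0.002100 = 4.739 lb
Glass = total batch minus LOI = 314.9 − 4.739 = 310.1 lb (consistent with Σ oxide mass)
wt % = oxide mass / glass mass × 100

Glass mass = 310.1 lb (batch 314.9 − LOI 4.739).
Composition: SiO2 87.75%, MgO 8.783%, Al2O3 3.469%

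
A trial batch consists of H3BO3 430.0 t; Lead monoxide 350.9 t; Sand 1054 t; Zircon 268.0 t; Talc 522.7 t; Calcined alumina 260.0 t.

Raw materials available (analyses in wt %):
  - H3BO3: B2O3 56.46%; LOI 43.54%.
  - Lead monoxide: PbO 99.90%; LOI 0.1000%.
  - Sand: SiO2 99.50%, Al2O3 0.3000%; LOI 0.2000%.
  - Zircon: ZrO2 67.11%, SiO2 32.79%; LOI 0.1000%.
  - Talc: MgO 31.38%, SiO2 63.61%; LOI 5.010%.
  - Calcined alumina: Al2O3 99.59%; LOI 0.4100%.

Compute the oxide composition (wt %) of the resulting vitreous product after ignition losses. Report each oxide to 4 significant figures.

Glass mass = 2668 t (batch 2886 − LOI 217.2).
Composition: ZrO2 6.740%, B2O3 9.098%, MgO 6.147%, SiO2 55.06%, Al2O3 9.822%, PbO 13.14%

All arithmetic holds full float precision in all steps. Values along the way are printed (rounded to four significant figures) in the working; each reported result is rounded only once. All derived quantities are re-derived in full precision (totals, net glass mass, six oxide percentages, LOI, the yield) from the batch weights on 2668 t of glass as they appear in the problem or answer text.
Oxide-by-oxide delivered mass:
  ZrO2: 268.0·0.6711 = 179.9 t
  B2O3: 430.0·0.5646 = 242.8 t
  MgO: 522.7·0.3138 = 164.0 t
  SiO2: 1054·0.9950 + 268.0·0.3279 + 522.7·0.6361 = 1469 t
  Al2O3: 1054·0.003000 + 260.0·0.9959 = 262.1 t
  PbO: 350.9·0.9990 = 350.5 t
LOI: 430.0·0.4354 + 350.9·0.001000 + 1054·0.002000 + 268.0·0.001000 + 522.7·0.05010 + 260.0·0.004100 = 217.2 t
The glass mass, total less LOI, = 2886 − 217.2 = 2668 t (= Σ oxide masses)
each wt % is 100 × oxide ÷ glass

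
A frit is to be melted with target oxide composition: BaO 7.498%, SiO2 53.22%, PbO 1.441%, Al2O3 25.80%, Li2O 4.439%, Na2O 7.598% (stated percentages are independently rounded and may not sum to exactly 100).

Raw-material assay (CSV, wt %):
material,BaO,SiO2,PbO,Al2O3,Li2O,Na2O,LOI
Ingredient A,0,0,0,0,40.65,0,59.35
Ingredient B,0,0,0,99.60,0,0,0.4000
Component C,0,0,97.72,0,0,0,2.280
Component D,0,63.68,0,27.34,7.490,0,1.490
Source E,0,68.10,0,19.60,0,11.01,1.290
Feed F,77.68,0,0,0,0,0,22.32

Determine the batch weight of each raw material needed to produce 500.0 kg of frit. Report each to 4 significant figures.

Working values appear, rounded to 4 significant digits, in the printout — all arithmetic maintains exact precision in all steps; exactly one rounding goes into each reported value — all derived quantities (ignition loss, yield, the totals, net glass mass, the six compositions) are re-derived using the weight values on 500.0 kg of glass at exact precision as given in question or answer.
The oxide mass targets at 500.0 kg frit:
  BaO: 7.498% × 500.0 = 37.49 kg
  SiO2: 53.22% × 500.0 = 266.1 kg
  PbO: 1.441% × 500.0 = 7.205 kg
  Al2O3: 25.80% × 500.0 = 129.0 kg
  Li2O: 4.439% × 500.0 = 22.20 kg
  Na2O: 7.598% × 500.0 = 37.99 kg
Oxide-by-oxide audit with the batch weights as given, per the basis as stated (sum by sum, the targets are met inside rounding margins):
  BaO: 48.26·0.7768 = 37.49 kg (target 37.49 kg)
  SiO2: 48.87·0.6368 + 345.0·0.6810 = 266.1 kg (target 266.1 kg)
  PbO: 7.373·0.9772 = 7.205 kg (target 7.205 kg)
  Al2O3: 48.20·0.9960 + 48.87·0.2734 + 345.0·0.1960 = 129.0 kg (target 129.0 kg)
  Li2O: 45.60·0.4065 + 48.87·0.07490 = 22.20 kg (target 22.20 kg)
  Na2O: 345.0·0.1101 = 37.98 kg (target 37.99 kg)
Glass-mass closure: batch Σ − ignition loss = 499.9 kg (the Σ of target masses is 500.0 kg; versus the stated basis of 500.0 kg — deltas are rounding alone).
Summing the batch: Σ batch = 543.3 kg; loss to ignition Σ batch·LOI = 43.37 kg; glass ÷ batch gives a yield of 92.02%.

Batch per 500.0 kg frit:
  Ingredient A: 45.60 kg
  Ingredient B: 48.20 kg
  Component C: 7.373 kg
  Component D: 48.87 kg
  Source E: 345.0 kg
  Feed F: 48.26 kg
Total batch = 543.3 kg; LOI loss = 43.37 kg; yield = 92.02%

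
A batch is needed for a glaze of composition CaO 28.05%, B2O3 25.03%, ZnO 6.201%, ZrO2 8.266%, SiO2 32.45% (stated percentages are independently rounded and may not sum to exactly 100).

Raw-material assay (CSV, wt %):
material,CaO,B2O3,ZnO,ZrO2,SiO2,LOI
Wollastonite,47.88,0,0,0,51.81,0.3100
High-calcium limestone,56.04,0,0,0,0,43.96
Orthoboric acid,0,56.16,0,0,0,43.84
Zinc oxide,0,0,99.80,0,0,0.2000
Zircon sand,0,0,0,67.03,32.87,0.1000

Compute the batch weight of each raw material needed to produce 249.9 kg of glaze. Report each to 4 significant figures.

Working values appear, rounded to 4 significant figures, at each printed step. Each numeric step keeps exact precision at all times. Exactly one rounding lands on each reported result — all derived quantities (the totals, net glass mass, the yield, ignition loss, the five compositions) are recomputed at full float precision from the batch weights at 249.9 kg of glass, as given in either problem or answer.
Target masses of each oxide per 249.9 kg glaze:
  CaO: 28.05% × 249.9 = 70.10 kg
  B2O3: 25.03% × 249.9 = 62.55 kg
  ZnO: 6.201% × 249.9 = 15.50 kg
  ZrO2: 8.266% × 249.9 = 20.66 kg
  SiO2: 32.45% × 249.9 = 81.09 kg
Mass-balance tally per oxide on the weights just shown, per the basis as stated (sum by sum, the targets are met net of answer rounding effects):
  CaO: 137.0·0.4788 + 8.060·0.5604 = 70.11 kg (target 70.10 kg)
  B2O3: 111.4·0.5616 = 62.56 kg (target 62.55 kg)
  ZnO: 15.53·0.9980 = 15.50 kg (target 15.50 kg)
  ZrO2: 30.82·0.6703 = 20.66 kg (target 20.66 kg)
  SiO2: 137.0·0.5181 + 30.82·0.3287 = 81.11 kg (target 81.09 kg)
Mass balance on the glass: batch total minus LOI = 249.9 kg (oxide target masses add up to 249.9 kg; stated basis 249.9 kg — a pure rounding effect).
Whole-batch sum: Σ batch = 302.8 kg; Σ batch·LOI gives LOI loss = 52.87 kg; yield: glass divided by total = 82.54%.

Batch per 249.9 kg glaze:
  Wollastonite: 137.0 kg
  High-calcium limestone: 8.060 kg
  Orthoboric acid: 111.4 kg
  Zinc oxide: 15.53 kg
  Zircon sand: 30.82 kg
Total batch = 302.8 kg; LOI loss = 52.87 kg; yield = 82.54%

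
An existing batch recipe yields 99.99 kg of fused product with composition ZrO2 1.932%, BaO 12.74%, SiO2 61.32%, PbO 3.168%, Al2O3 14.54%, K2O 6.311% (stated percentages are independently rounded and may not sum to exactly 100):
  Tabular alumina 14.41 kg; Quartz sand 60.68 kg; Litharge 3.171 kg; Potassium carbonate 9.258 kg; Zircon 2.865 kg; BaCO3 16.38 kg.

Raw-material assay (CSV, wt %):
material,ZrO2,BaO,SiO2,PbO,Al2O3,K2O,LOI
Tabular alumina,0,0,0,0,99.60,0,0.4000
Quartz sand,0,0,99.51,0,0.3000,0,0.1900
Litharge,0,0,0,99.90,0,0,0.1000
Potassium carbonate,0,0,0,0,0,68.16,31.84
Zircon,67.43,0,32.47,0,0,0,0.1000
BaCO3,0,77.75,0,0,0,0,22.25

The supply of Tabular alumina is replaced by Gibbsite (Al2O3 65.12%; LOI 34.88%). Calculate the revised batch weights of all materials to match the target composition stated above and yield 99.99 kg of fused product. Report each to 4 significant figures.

Revised batch per 99.99 kg fused product:
  Gibbsite: 22.05 kg
  Quartz sand: 60.68 kg
  Litharge: 3.171 kg
  Potassium carbonate: 9.258 kg
  Zircon: 2.865 kg
  BaCO3: 16.38 kg
Total batch = 114.4 kg; LOI loss = 14.40 kg

The intermediate values are printed rounded to 4 significant figures within the worked lines — the whole derivation keeps full precision at all times; every reported figure takes exactly one rounding; the derived quantities are computed in exact precision (six oxide percentages, totals, ignition loss, the yield, net glass mass) from the batch weights on 99.99 kg of glass precisely as stated by either problem or answer.
Target masses of each oxide per 99.99 kg fused product:
  ZrO2: 1.932% × 99.99 = 1.932 kg
  BaO: 12.74% × 99.99 = 12.74 kg
  SiO2: 61.32% × 99.99 = 61.31 kg
  PbO: 3.168% × 99.99 = 3.168 kg
  Al2O3: 14.54% × 99.99 = 14.54 kg
  K2O: 6.311% × 99.99 = 6.310 kg
Oxide-by-oxide audit using the reported weights, at the basis given (oxide sums agree with the targets once rounding is allowed for):
  ZrO2: 2.865·0.6743 = 1.932 kg (target 1.932 kg)
  BaO: 16.38·0.7775 = 12.74 kg (target 12.74 kg)
  SiO2: 60.68·0.9951 + 2.865·0.3247 = 61.31 kg (target 61.31 kg)
  PbO: 3.171·0.9990 = 3.168 kg (target 3.168 kg)
  Al2O3: 22.05·0.6512 + 60.68·0.003000 = 14.54 kg (target 14.54 kg)
  K2O: 9.258·0.6816 = 6.310 kg (target 6.310 kg)
The glass-mass cross-check: total charge less LOI = 100.0 kg (the Σ of target masses is 100.0 kg; the stated basis being 99.99 kg — differing by rounding only).
Adding the batch up: Σ batch = 114.4 kg; the LOI term Σ batch·LOI equals 14.40 kg; as yield: glass ÷ batch → 87.41%.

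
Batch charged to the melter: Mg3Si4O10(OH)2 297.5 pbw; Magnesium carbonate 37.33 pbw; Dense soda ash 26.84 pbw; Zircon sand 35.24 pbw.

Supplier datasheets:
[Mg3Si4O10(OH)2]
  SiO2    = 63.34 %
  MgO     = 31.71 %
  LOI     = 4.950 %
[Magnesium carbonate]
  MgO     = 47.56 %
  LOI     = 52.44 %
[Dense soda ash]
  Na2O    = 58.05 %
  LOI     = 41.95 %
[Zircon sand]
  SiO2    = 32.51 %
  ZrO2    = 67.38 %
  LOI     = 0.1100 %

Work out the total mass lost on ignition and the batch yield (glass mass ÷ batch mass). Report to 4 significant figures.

Intermediates are displayed (rounded to four significant digits) alongside each step; each numeric step carries exact precision at each step — a single rounding produces each reported result; all derived quantities (totals, the yield, the four compositions, LOI, net glass mass) are rebuilt in full precision from the weighed amounts per 351.3 pbw of glass, as set out in the problem or answer text.
Ignition loss by material:
  Mg3Si4O10(OH)2: 297.5 × 0.04950 = 14.73 pbw
  Magnesium carbonate: 37.33 × 0.5244 = 19.58 pbw
  Dense soda ash: 26.84 × 0.4195 = 11.26 pbw
  Zircon sand: 35.24 × 0.001100 = 0.03876 pbw
Total LOI = 45.60 pbw
Glass = batch − LOI = 396.9 − 45.60 = 351.3 pbw

LOI loss = 45.60 pbw; glass = 351.3 pbw; yield = 88.51%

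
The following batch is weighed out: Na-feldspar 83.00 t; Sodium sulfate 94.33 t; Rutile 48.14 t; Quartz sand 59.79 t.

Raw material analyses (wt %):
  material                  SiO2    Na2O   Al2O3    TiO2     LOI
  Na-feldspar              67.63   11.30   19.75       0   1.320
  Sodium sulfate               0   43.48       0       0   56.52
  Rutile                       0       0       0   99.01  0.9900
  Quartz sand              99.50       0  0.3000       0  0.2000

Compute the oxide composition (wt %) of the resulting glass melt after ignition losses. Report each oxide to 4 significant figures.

All internal work holds full float precision all the way through. Values along the way are printed rounded to 4 significant figures within the worked lines. Each reported value is rounded exactly once — derived quantities, including yield, four oxide percentages, ignition loss, the totals, net glass mass, are rebuilt from the weighed amounts at 230.3 t of glass in exact precision exactly as shown in either problem or answer.
Oxide-by-oxide delivered mass:
  SiO2: 83.00·0.6763 + 59.79·0.9950 = 115.6 t
  Na2O: 83.00·0.1130 + 94.33·0.4348 = 50.39 t
  Al2O3: 83.00·0.1975 + 59.79·0.003000 = 16.57 t
  TiO2: 48.14·0.9901 = 47.66 t
LOI: 83.00·0.01320 + 94.33·0.5652 + 48.14·0.009900 + 59.79·0.002000 = 55.01 t
Resulting glass, batch − LOI: 285.3 − 55.01 = 230.3 t (= Σ oxide masses)
each wt % is 100 × oxide ÷ glass

Glass mass = 230.3 t (batch 285.3 − LOI 55.01).
Composition: SiO2 50.22%, Na2O 21.89%, Al2O3 7.197%, TiO2 20.70%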